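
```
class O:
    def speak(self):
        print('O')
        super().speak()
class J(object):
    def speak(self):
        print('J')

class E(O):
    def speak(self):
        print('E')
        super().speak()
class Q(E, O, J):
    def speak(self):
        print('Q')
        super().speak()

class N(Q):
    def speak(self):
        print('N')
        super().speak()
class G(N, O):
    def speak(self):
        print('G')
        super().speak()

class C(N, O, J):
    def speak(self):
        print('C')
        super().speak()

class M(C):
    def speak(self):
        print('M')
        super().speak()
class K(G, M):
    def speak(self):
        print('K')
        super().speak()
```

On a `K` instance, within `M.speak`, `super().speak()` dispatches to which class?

C

L[K] = K + merge(L[G], L[M], [G M])
  take G:  [G N Q E O J object] + [M C N Q E O J object] + [G M]
  take M:  [N Q E O J object] + [M C N Q E O J object] + [M]
  take C:  [N Q E O J object] + [C N Q E O J object]
  take N:  [N Q E O J object] + [N Q E O J object]
  take Q:  [Q E O J object] + [Q E O J object]
  take E:  [E O J object] + [E O J object]
  take O:  [O J object] + [O J object]
  take J:  [J object] + [J object]
  take object:  [object] + [object]
MRO: K G M C N Q E O J object
super() in M.speak on a K instance goes to the class after M in K's MRO: C.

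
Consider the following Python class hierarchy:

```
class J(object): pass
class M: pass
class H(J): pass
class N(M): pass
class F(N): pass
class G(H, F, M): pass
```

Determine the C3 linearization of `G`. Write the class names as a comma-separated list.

L[G] = G + merge(L[H], L[F], L[M], [H F M])
  take H:  [H J object] + [F N M object] + [M object] + [H F M]
  take J:  [J object] + [F N M object] + [M object] + [F M]
  take F:  [object] + [F N M object] + [M object] + [F M]
  take N:  [object] + [N M object] + [M object] + [M]
  take M:  [object] + [M object] + [M object] + [M]
  take object:  [object] + [object] + [object]

G, H, J, F, N, M, object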